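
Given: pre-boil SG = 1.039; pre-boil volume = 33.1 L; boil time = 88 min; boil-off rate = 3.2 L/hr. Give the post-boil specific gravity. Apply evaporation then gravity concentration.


V_post = V_pre − rate·(t/60);  SG_post = 1 + (SG_pre−1)·V_pre/V_post
V_post = 33.1 − 3.2·(88/60) = 28.4067
SG_post = 1 + (1.039 − 1)·33.1/28.4067

1.0454


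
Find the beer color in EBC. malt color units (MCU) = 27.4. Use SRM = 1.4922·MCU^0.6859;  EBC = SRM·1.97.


SRM = 1.4922·27.4^0.6859 = 14.4537
EBC = 14.4537·1.97

28.4739 EBC


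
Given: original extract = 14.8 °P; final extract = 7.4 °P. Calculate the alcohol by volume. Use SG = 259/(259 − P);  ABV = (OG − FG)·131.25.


OG = 259/(259 − 14.8) = 1.0606
FG = 259/(259 − 7.4) = 1.0294
ABV = (1.0606 − 1.0294)·131.25

4.0943 % ABV


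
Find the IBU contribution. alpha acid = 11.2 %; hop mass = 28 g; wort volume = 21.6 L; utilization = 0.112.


IBU = (α/100)·mass·U·1000 / V
IBU = (11.2/100)·28·0.112·1000 / 21.6

16.2607 IBU


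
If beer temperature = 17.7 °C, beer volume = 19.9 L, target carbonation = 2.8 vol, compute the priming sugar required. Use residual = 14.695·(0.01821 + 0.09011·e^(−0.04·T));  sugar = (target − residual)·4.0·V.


residual = 14.695·(0.01821 + 0.09011·e^(−0.04·17.7)) = 0.9199
sugar = (2.8 − 0.9199)·4.0·19.9

149.6545 g


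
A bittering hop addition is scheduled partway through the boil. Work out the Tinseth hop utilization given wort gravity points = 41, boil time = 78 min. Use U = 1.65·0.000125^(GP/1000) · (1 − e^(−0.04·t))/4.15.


bigness = 1.65·0.000125^(41/1000) = 1.1415
boil_factor = (1 − e^(−0.04·78))/4.15 = 0.2303
U = 1.1415 · 0.2303

0.2629


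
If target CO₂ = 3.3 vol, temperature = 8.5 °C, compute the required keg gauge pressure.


psi = vols/(0.01821 + 0.09011·e^(−0.04·T)) − 14.695
psi = 3.3/(0.01821 + 0.09011·e^(−0.04·8.5)) − 14.695

25.3790 psi


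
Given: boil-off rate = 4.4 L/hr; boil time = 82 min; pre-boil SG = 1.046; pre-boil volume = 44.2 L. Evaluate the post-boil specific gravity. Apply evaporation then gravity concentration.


V_post = V_pre − rate·(t/60);  SG_post = 1 + (SG_pre−1)·V_pre/V_post
V_post = 44.2 − 4.4·(82/60) = 38.1867
SG_post = 1 + (1.046 − 1)·44.2/38.1867

1.0532


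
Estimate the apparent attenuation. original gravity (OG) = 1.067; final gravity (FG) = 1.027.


AA = (OG − FG)/(OG − 1) · 100
AA = (1.067 − 1.027)/(1.067 − 1) · 100

59.7015 %


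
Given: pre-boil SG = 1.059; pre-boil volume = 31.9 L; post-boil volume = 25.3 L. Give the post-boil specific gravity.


SG_post = 1 + (SG_pre − 1)·V_pre/V_post
pts_pre = (1.059 − 1)·1000 = 59.0000
pts_post = 59.0000·31.9/25.3 = 74.3913
SG_post = 1 + 74.3913/1000

1.0744


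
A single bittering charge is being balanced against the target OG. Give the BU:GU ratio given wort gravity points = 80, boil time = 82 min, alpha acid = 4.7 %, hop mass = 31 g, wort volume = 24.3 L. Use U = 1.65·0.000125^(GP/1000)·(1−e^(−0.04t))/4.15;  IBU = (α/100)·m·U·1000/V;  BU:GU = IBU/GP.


U = 1.65·0.000125^(80/1000)·(1−e^(−0.04·82))/4.15 = 0.1864
IBU = (4.7/100)·31·0.1864·1000/24.3 = 11.1785
BU:GU = 11.1785/80

0.1397


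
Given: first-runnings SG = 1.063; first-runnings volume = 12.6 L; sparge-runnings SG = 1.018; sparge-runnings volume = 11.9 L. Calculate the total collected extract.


total = Σ (SG_i − 1)·1000·V_i
first = (1.063 − 1)·1000·12.6 = 793.8000
sparge = (1.018 − 1)·1000·11.9 = 214.2000
total = 793.8000 + 214.2000

1008.0000 gravity·L


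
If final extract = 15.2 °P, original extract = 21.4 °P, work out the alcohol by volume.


SG = 259/(259 − P);  ABV = (OG − FG)·131.25
OG = 259/(259 − 21.4) = 1.0901
FG = 259/(259 − 15.2) = 1.0623
ABV = (1.0901 − 1.0623)·131.25

3.6384 % ABV


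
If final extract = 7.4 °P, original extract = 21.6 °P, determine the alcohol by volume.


SG = 259/(259 − P);  ABV = (OG − FG)·131.25
OG = 259/(259 − 21.6) = 1.0910
FG = 259/(259 − 7.4) = 1.0294
ABV = (1.0910 − 1.0294)·131.25

8.0816 % ABV


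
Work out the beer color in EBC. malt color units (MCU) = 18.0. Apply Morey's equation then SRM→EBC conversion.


SRM = 1.4922·MCU^0.6859;  EBC = SRM·1.97
SRM = 1.4922·18.0^0.6859 = 10.8347
EBC = 10.8347·1.97

21.3444 EBC


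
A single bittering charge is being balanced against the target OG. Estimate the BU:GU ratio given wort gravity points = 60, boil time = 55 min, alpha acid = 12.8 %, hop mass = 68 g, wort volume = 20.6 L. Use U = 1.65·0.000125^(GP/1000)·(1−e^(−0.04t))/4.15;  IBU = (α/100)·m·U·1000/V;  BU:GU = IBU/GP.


U = 1.65·0.000125^(60/1000)·(1−e^(−0.04·55))/4.15 = 0.2062
IBU = (12.8/100)·68·0.2062·1000/20.6 = 87.1164
BU:GU = 87.1164/60

1.4519


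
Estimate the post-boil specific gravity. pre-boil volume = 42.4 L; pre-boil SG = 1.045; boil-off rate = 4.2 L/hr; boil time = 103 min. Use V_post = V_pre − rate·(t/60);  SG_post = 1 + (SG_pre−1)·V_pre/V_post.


V_post = 42.4 − 4.2·(103/60) = 35.1900
SG_post = 1 + (1.045 − 1)·42.4/35.1900

1.0542


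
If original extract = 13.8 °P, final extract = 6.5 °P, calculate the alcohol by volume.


SG = 259/(259 − P);  ABV = (OG − FG)·131.25
OG = 259/(259 − 13.8) = 1.0563
FG = 259/(259 − 6.5) = 1.0257
ABV = (1.0563 − 1.0257)·131.25

4.0081 % ABV


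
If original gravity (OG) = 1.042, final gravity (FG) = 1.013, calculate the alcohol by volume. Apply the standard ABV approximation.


ABV = (OG − FG) · 131.25
ABV = (1.042 − 1.013) · 131.25

3.8063 % ABV


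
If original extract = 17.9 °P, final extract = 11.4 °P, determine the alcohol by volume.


SG = 259/(259 − P);  ABV = (OG − FG)·131.25
OG = 259/(259 − 17.9) = 1.0742
FG = 259/(259 − 11.4) = 1.0460
ABV = (1.0742 − 1.0460)·131.25

3.7014 % ABV


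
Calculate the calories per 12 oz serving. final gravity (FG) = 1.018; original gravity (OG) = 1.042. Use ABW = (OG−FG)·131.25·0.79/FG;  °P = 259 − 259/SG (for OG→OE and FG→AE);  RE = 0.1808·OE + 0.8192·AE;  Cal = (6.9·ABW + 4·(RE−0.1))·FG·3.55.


ABW = (1.042 − 1.018)·131.25·0.79/1.018 = 2.4445
OE = 259 − 259/1.042 = 10.4395 °P
AE = 259 − 259/1.018 = 4.5796 °P
RE = 0.1808·10.4395 + 0.8192·4.5796 = 5.6391 °P
Cal = (6.9·2.4445 + 4·(5.6391−0.1))·1.018·3.55

141.0261 kcal


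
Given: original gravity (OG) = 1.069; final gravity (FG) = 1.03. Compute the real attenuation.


AA = (OG−FG)/(OG−1)·100;  RA = AA·0.8192
AA = (1.069 − 1.03)/(1.069 − 1)·100 = 56.5217
RA = 56.5217·0.8192

46.3026 %


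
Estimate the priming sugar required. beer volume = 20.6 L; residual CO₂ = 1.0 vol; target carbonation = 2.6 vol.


sugar = (target − residual)·4.0·V
sugar = (2.6 − 1.0)·4.0·20.6

131.8400 g


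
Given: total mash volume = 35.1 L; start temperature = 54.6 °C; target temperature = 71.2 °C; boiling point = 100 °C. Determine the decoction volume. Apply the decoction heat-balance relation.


V_dec = V_total·(T_target − T_start)/(T_boil − T_start)
V_dec = 35.1·(71.2 − 54.6)/(100 − 54.6)

12.8339 L


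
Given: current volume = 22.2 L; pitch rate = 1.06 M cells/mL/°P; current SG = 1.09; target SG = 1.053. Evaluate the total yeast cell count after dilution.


V_w = V·((SG_c−1)/(SG_t−1)−1);  °P = 259 − 259/SG_t;  cells = rate·(V+V_w)·°P
V_w = 22.2·((1.09−1)/(1.053−1)−1) = 15.4981
V_final = 22.2 + 15.4981 = 37.6981
°P = 259 − 259/1.053 = 13.0361
cells = 1.06·37.6981·13.0361

520.9221 billion cells


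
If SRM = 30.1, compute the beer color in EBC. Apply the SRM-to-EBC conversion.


EBC = SRM · 1.97
EBC = 30.1 · 1.97

59.2970 EBC


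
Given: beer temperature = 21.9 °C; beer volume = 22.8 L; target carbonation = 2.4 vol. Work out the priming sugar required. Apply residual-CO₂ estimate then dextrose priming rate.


residual = 14.695·(0.01821 + 0.09011·e^(−0.04·T));  sugar = (target − residual)·4.0·V
residual = 14.695·(0.01821 + 0.09011·e^(−0.04·21.9)) = 0.8190
sugar = (2.4 − 0.8190)·4.0·22.8

144.1836 g


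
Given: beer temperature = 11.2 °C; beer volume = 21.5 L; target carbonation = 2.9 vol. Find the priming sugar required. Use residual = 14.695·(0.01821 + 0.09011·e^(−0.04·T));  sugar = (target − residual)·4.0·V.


residual = 14.695·(0.01821 + 0.09011·e^(−0.04·11.2)) = 1.1136
sugar = (2.9 − 1.1136)·4.0·21.5

153.6294 g


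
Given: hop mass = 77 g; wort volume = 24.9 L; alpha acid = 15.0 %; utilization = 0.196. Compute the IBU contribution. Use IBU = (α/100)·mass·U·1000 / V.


IBU = (15.0/100)·77·0.196·1000 / 24.9

90.9157 IBU


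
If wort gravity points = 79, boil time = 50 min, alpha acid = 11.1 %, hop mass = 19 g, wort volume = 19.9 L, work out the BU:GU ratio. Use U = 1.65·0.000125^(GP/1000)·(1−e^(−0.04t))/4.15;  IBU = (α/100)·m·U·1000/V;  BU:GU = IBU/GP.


U = 1.65·0.000125^(79/1000)·(1−e^(−0.04·50))/4.15 = 0.1690
IBU = (11.1/100)·19·0.1690·1000/19.9 = 17.9128
BU:GU = 17.9128/79

0.2267


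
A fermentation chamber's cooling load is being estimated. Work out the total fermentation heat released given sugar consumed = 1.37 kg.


Q = m_sugar · 590 kJ/kg
Q = 1.37 · 590

808.3000 kJ


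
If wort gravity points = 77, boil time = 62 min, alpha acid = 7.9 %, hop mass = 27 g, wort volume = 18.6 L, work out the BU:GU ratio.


U = 1.65·0.000125^(GP/1000)·(1−e^(−0.04t))/4.15;  IBU = (α/100)·m·U·1000/V;  BU:GU = IBU/GP
U = 1.65·0.000125^(77/1000)·(1−e^(−0.04·62))/4.15 = 0.1824
IBU = (7.9/100)·27·0.1824·1000/18.6 = 20.9119
BU:GU = 20.9119/77

0.2716


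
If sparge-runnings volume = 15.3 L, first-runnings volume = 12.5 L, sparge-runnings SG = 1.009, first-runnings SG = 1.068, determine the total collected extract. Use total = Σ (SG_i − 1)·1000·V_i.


first = (1.068 − 1)·1000·12.5 = 850.0000
sparge = (1.009 − 1)·1000·15.3 = 137.7000
total = 850.0000 + 137.7000

987.7000 gravity·L


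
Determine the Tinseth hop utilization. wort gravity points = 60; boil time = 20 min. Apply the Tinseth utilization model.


U = 1.65·0.000125^(GP/1000) · (1 − e^(−0.04·t))/4.15
bigness = 1.65·0.000125^(60/1000) = 0.9623
boil_factor = (1 − e^(−0.04·20))/4.15 = 0.1327
U = 0.9623 · 0.1327

0.1277


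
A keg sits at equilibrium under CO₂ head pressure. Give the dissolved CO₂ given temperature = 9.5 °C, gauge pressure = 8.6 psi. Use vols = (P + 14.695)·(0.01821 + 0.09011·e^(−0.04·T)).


vols = (8.6 + 14.695)·(0.01821 + 0.09011·e^(−0.04·9.5))

1.8597 volumes


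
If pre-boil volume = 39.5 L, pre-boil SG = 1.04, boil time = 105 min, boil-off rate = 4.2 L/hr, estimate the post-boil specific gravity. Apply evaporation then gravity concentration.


V_post = V_pre − rate·(t/60);  SG_post = 1 + (SG_pre−1)·V_pre/V_post
V_post = 39.5 − 4.2·(105/60) = 32.1500
SG_post = 1 + (1.04 − 1)·39.5/32.1500

1.0491


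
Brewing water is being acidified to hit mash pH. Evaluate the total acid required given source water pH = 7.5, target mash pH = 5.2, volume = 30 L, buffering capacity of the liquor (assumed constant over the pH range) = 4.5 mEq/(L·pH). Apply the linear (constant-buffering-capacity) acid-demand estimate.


acid = buffering capacity · (pH_source − pH_target) · V
acid = 4.5 · (7.5 − 5.2) · 30

310.5000 mEq


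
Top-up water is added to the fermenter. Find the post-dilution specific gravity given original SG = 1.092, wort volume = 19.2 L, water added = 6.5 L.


SG_new = 1 + (SG_old − 1)·V_old/(V_old + V_water)
pts = (1.092 − 1)·1000·19.2/(19.2 + 6.5) = 68.7315
SG_new = 1 + 68.7315/1000

1.0687


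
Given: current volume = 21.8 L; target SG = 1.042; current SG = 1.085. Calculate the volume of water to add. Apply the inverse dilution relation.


V_water = V·((SG_curr − 1)/(SG_target − 1) − 1)
V_water = 21.8·((1.085 − 1)/(1.042 − 1) − 1)

22.3190 L


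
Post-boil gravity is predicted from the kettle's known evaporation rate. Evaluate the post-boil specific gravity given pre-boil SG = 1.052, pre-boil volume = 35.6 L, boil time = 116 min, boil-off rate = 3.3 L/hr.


V_post = V_pre − rate·(t/60);  SG_post = 1 + (SG_pre−1)·V_pre/V_post
V_post = 35.6 − 3.3·(116/60) = 29.2200
SG_post = 1 + (1.052 − 1)·35.6/29.2200

1.0634


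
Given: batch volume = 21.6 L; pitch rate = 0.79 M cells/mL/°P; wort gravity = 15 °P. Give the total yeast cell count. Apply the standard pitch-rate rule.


cells (billions) = rate · V_L · °P
cells = 0.79 · 21.6 · 15

255.9600 billion cells


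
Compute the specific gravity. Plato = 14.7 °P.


SG = 259/(259 − P)
SG = 259/(259 − 14.7)

1.0602


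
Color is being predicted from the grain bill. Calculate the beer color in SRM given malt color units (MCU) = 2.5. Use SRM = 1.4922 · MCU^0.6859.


SRM = 1.4922 · 2.5^0.6859

2.7975 SRM


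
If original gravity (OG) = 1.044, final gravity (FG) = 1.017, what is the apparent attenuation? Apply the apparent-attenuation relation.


AA = (OG − FG)/(OG − 1) · 100
AA = (1.044 − 1.017)/(1.044 − 1) · 100

61.3636 %


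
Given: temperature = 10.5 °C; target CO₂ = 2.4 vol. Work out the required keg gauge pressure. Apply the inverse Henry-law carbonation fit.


psi = vols/(0.01821 + 0.09011·e^(−0.04·T)) − 14.695
psi = 2.4/(0.01821 + 0.09011·e^(−0.04·10.5)) − 14.695

16.3061 psi


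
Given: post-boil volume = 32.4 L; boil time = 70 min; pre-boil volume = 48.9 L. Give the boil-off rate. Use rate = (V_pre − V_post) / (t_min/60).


rate = (48.9 − 32.4) / (70/60)

14.1429 L/hr


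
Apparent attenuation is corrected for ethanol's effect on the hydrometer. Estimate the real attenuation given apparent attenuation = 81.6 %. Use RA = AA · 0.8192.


RA = 81.6 · 0.8192

66.8467 %


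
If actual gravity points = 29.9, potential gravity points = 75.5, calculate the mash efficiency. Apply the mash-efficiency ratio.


efficiency = actual / potential × 100
efficiency = 29.9 / 75.5 × 100

39.6026 %


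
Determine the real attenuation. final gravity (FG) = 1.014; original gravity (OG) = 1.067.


AA = (OG−FG)/(OG−1)·100;  RA = AA·0.8192
AA = (1.067 − 1.014)/(1.067 − 1)·100 = 79.1045
RA = 79.1045·0.8192

64.8024 %


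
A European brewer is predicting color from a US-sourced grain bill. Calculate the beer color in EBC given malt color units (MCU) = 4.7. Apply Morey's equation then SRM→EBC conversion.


SRM = 1.4922·MCU^0.6859;  EBC = SRM·1.97
SRM = 1.4922·4.7^0.6859 = 4.3134
EBC = 4.3134·1.97

8.4974 EBC


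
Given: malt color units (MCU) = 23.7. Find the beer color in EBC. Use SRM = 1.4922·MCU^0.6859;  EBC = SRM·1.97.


SRM = 1.4922·23.7^0.6859 = 13.0848
EBC = 13.0848·1.97

25.7770 EBC


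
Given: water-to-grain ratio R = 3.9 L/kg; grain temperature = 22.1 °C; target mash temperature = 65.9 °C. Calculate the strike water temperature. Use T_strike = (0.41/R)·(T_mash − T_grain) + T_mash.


T_strike = (0.41/3.9)·(65.9 − 22.1) + 65.9

70.5046 °C


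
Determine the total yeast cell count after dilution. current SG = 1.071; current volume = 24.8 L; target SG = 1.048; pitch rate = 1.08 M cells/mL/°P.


V_w = V·((SG_c−1)/(SG_t−1)−1);  °P = 259 − 259/SG_t;  cells = rate·(V+V_w)·°P
V_w = 24.8·((1.071−1)/(1.048−1)−1) = 11.8833
V_final = 24.8 + 11.8833 = 36.6833
°P = 259 − 259/1.048 = 11.8626
cells = 1.08·36.6833·11.8626

469.9723 billion cells


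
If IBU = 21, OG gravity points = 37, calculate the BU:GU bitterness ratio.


BU:GU = IBU / OG_points
BU:GU = 21 / 37

0.5676


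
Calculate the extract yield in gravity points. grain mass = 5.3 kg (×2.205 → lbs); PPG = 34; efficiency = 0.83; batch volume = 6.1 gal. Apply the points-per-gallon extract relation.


points = lbs × PPG × eff / vol
lbs = 5.3 × 2.205 = 11.6865
points = 11.6865 × 34 × 0.83 / 6.1

54.0644 points


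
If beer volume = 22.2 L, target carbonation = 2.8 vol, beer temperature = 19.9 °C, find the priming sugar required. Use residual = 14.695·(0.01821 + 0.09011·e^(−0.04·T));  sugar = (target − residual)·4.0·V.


residual = 14.695·(0.01821 + 0.09011·e^(−0.04·19.9)) = 0.8650
sugar = (2.8 − 0.8650)·4.0·22.2

171.8309 g


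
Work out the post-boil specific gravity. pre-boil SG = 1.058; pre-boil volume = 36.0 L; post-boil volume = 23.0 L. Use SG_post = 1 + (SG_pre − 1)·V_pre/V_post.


pts_pre = (1.058 − 1)·1000 = 58.0000
pts_post = 58.0000·36.0/23.0 = 90.7826
SG_post = 1 + 90.7826/1000

1.0908


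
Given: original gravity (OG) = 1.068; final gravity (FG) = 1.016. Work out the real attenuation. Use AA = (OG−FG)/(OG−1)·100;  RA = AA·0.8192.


AA = (1.068 − 1.016)/(1.068 − 1)·100 = 76.4706
RA = 76.4706·0.8192

62.6447 %


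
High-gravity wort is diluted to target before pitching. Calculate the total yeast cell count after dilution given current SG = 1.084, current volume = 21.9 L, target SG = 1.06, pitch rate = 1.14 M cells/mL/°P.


V_w = V·((SG_c−1)/(SG_t−1)−1);  °P = 259 − 259/SG_t;  cells = rate·(V+V_w)·°P
V_w = 21.9·((1.084−1)/(1.06−1)−1) = 8.7600
V_final = 21.9 + 8.7600 = 30.6600
°P = 259 − 259/1.06 = 14.6604
cells = 1.14·30.6600·14.6604

512.4154 billion cells


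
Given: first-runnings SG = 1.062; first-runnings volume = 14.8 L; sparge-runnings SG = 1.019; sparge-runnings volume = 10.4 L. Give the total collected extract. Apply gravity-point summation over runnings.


total = Σ (SG_i − 1)·1000·V_i
first = (1.062 − 1)·1000·14.8 = 917.6000
sparge = (1.019 − 1)·1000·10.4 = 197.6000
total = 917.6000 + 197.6000

1115.2000 gravity·L


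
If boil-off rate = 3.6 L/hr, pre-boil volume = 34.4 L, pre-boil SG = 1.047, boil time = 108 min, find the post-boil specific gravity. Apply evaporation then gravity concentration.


V_post = V_pre − rate·(t/60);  SG_post = 1 + (SG_pre−1)·V_pre/V_post
V_post = 34.4 − 3.6·(108/60) = 27.9200
SG_post = 1 + (1.047 − 1)·34.4/27.9200

1.0579


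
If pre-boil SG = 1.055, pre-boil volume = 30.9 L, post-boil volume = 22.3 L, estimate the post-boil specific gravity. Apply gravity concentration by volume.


SG_post = 1 + (SG_pre − 1)·V_pre/V_post
pts_pre = (1.055 − 1)·1000 = 55.0000
pts_post = 55.0000·30.9/22.3 = 76.2108
SG_post = 1 + 76.2108/1000

1.0762


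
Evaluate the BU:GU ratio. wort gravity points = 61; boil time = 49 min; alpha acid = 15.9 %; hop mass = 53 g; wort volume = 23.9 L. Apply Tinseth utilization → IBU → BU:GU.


U = 1.65·0.000125^(GP/1000)·(1−e^(−0.04t))/4.15;  IBU = (α/100)·m·U·1000/V;  BU:GU = IBU/GP
U = 1.65·0.000125^(61/1000)·(1−e^(−0.04·49))/4.15 = 0.1974
IBU = (15.9/100)·53·0.1974·1000/23.9 = 69.6125
BU:GU = 69.6125/61

1.1412


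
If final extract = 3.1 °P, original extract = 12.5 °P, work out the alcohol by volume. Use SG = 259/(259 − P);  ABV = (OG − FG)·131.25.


OG = 259/(259 − 12.5) = 1.0507
FG = 259/(259 − 3.1) = 1.0121
ABV = (1.0507 − 1.0121)·131.25

5.0657 % ABV


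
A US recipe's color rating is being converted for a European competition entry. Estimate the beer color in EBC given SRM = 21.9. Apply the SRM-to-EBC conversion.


EBC = SRM · 1.97
EBC = 21.9 · 1.97

43.1430 EBC


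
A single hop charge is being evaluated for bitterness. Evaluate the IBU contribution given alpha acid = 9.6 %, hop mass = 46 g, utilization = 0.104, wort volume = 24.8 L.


IBU = (α/100)·mass·U·1000 / V
IBU = (9.6/100)·46·0.104·1000 / 24.8

18.5187 IBU


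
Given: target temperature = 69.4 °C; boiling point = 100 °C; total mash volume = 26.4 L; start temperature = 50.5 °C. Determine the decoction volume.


V_dec = V_total·(T_target − T_start)/(T_boil − T_start)
V_dec = 26.4·(69.4 − 50.5)/(100 − 50.5)

10.0800 L


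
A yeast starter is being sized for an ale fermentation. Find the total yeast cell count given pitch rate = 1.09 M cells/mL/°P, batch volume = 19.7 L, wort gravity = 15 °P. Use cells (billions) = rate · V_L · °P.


cells = 1.09 · 19.7 · 15

322.0950 billion cells


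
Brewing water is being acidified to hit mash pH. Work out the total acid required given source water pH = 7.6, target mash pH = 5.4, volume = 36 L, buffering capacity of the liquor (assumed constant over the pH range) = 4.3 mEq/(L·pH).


acid = buffering capacity · (pH_source − pH_target) · V
acid = 4.3 · (7.6 − 5.4) · 36

340.5600 mEq


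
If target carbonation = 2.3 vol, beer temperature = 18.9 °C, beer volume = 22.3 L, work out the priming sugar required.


residual = 14.695·(0.01821 + 0.09011·e^(−0.04·T));  sugar = (target − residual)·4.0·V
residual = 14.695·(0.01821 + 0.09011·e^(−0.04·18.9)) = 0.8893
sugar = (2.3 − 0.8893)·4.0·22.3

125.8303 g


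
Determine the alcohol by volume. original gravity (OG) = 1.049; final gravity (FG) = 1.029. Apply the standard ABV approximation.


ABV = (OG − FG) · 131.25
ABV = (1.049 − 1.029) · 131.25

2.6250 % ABV


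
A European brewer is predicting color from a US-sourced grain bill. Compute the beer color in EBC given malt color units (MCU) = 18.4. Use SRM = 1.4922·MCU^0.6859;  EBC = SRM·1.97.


SRM = 1.4922·18.4^0.6859 = 10.9993
EBC = 10.9993·1.97

21.6686 EBC


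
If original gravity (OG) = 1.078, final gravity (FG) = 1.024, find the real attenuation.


AA = (OG−FG)/(OG−1)·100;  RA = AA·0.8192
AA = (1.078 − 1.024)/(1.078 − 1)·100 = 69.2308
RA = 69.2308·0.8192

56.7138 %


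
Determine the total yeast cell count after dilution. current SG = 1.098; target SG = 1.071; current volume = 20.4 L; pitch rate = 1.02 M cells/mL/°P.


V_w = V·((SG_c−1)/(SG_t−1)−1);  °P = 259 − 259/SG_t;  cells = rate·(V+V_w)·°P
V_w = 20.4·((1.098−1)/(1.071−1)−1) = 7.7577
V_final = 20.4 + 7.7577 = 28.1577
°P = 259 − 259/1.071 = 17.1699
cells = 1.02·28.1577·17.1699

493.1360 billion cells


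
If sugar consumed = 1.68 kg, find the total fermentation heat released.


Q = m_sugar · 590 kJ/kg
Q = 1.68 · 590

991.2000 kJ


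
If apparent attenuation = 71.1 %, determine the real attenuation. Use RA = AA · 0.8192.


RA = 71.1 · 0.8192

58.2451 %


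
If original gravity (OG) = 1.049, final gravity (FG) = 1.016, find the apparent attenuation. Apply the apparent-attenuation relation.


AA = (OG − FG)/(OG − 1) · 100
AA = (1.049 − 1.016)/(1.049 − 1) · 100

67.3469 %


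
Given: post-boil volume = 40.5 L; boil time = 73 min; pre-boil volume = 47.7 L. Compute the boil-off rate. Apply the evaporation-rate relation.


rate = (V_pre − V_post) / (t_min/60)
rate = (47.7 − 40.5) / (73/60)

5.9178 L/hr


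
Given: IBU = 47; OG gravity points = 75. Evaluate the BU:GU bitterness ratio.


BU:GU = IBU / OG_points
BU:GU = 47 / 75

0.6267


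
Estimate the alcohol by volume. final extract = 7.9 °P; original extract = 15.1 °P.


SG = 259/(259 − P);  ABV = (OG − FG)·131.25
OG = 259/(259 − 15.1) = 1.0619
FG = 259/(259 − 7.9) = 1.0315
ABV = (1.0619 − 1.0315)·131.25

3.9964 % ABV


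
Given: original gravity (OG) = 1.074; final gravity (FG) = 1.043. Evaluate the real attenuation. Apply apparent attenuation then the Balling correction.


AA = (OG−FG)/(OG−1)·100;  RA = AA·0.8192
AA = (1.074 − 1.043)/(1.074 − 1)·100 = 41.8919
RA = 41.8919·0.8192

34.3178 %


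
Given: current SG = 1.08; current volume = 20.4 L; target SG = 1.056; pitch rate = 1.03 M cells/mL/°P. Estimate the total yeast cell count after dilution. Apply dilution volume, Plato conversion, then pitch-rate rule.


V_w = V·((SG_c−1)/(SG_t−1)−1);  °P = 259 − 259/SG_t;  cells = rate·(V+V_w)·°P
V_w = 20.4·((1.08−1)/(1.056−1)−1) = 8.7429
V_final = 20.4 + 8.7429 = 29.1429
°P = 259 − 259/1.056 = 13.7348
cells = 1.03·29.1429·13.7348

412.2809 billion cells


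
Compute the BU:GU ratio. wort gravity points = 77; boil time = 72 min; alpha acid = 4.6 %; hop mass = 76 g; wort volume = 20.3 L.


U = 1.65·0.000125^(GP/1000)·(1−e^(−0.04t))/4.15;  IBU = (α/100)·m·U·1000/V;  BU:GU = IBU/GP
U = 1.65·0.000125^(77/1000)·(1−e^(−0.04·72))/4.15 = 0.1878
IBU = (4.6/100)·76·0.1878·1000/20.3 = 32.3507
BU:GU = 32.3507/77

0.4201


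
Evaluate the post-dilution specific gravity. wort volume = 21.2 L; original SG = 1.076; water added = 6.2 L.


SG_new = 1 + (SG_old − 1)·V_old/(V_old + V_water)
pts = (1.076 − 1)·1000·21.2/(21.2 + 6.2) = 58.8029
SG_new = 1 + 58.8029/1000

1.0588


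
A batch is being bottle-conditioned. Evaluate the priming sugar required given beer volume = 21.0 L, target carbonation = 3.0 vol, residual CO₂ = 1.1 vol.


sugar = (target − residual)·4.0·V
sugar = (3.0 − 1.1)·4.0·21.0

159.6000 g


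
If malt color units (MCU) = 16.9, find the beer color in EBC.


SRM = 1.4922·MCU^0.6859;  EBC = SRM·1.97
SRM = 1.4922·16.9^0.6859 = 10.3761
EBC = 10.3761·1.97

20.4409 EBC


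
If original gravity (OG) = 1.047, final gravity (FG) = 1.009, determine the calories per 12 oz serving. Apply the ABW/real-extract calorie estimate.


ABW = (OG−FG)·131.25·0.79/FG;  °P = 259 − 259/SG (for OG→OE and FG→AE);  RE = 0.1808·OE + 0.8192·AE;  Cal = (6.9·ABW + 4·(RE−0.1))·FG·3.55
ABW = (1.047 − 1.009)·131.25·0.79/1.009 = 3.9050
OE = 259 − 259/1.047 = 11.6266 °P
AE = 259 − 259/1.009 = 2.3102 °P
RE = 0.1808·11.6266 + 0.8192·2.3102 = 3.9946 °P
Cal = (6.9·3.9050 + 4·(3.9946−0.1))·1.009·3.55

152.3145 kcal


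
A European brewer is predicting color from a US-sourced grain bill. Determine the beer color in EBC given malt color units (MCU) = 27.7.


SRM = 1.4922·MCU^0.6859;  EBC = SRM·1.97
SRM = 1.4922·27.7^0.6859 = 14.5621
EBC = 14.5621·1.97

28.6873 EBC


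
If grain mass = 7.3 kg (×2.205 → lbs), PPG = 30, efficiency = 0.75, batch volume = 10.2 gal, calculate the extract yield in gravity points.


points = lbs × PPG × eff / vol
lbs = 7.3 × 2.205 = 16.0965
points = 16.0965 × 30 × 0.75 / 10.2

35.5070 points


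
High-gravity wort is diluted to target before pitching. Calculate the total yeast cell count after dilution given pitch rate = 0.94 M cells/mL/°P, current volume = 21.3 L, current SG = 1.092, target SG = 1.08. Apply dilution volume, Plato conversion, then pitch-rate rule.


V_w = V·((SG_c−1)/(SG_t−1)−1);  °P = 259 − 259/SG_t;  cells = rate·(V+V_w)·°P
V_w = 21.3·((1.092−1)/(1.08−1)−1) = 3.1950
V_final = 21.3 + 3.1950 = 24.4950
°P = 259 − 259/1.08 = 19.1852
cells = 0.94·24.4950·19.1852

441.7446 billion cells


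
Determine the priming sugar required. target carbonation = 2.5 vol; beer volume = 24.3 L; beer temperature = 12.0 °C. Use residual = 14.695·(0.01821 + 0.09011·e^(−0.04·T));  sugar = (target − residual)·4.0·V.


residual = 14.695·(0.01821 + 0.09011·e^(−0.04·12.0)) = 1.0870
sugar = (2.5 − 1.0870)·4.0·24.3

137.3467 g


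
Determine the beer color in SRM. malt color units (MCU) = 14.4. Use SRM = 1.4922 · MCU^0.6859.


SRM = 1.4922 · 14.4^0.6859

9.2971 SRM


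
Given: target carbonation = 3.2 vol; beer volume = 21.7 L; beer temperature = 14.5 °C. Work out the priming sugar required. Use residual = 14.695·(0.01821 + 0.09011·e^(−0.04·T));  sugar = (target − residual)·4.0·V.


residual = 14.695·(0.01821 + 0.09011·e^(−0.04·14.5)) = 1.0090
sugar = (3.2 − 1.0090)·4.0·21.7

190.1793 g


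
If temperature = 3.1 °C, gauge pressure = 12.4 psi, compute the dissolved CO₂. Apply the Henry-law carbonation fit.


vols = (P + 14.695)·(0.01821 + 0.09011·e^(−0.04·T))
vols = (12.4 + 14.695)·(0.01821 + 0.09011·e^(−0.04·3.1))

2.6502 volumes


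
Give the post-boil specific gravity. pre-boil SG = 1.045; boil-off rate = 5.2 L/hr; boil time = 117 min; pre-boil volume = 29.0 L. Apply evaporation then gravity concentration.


V_post = V_pre − rate·(t/60);  SG_post = 1 + (SG_pre−1)·V_pre/V_post
V_post = 29.0 − 5.2·(117/60) = 18.8600
SG_post = 1 + (1.045 − 1)·29.0/18.8600

1.0692


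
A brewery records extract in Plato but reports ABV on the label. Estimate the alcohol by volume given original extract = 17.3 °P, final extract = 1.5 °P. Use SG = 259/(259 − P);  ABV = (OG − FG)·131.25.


OG = 259/(259 − 17.3) = 1.0716
FG = 259/(259 − 1.5) = 1.0058
ABV = (1.0716 − 1.0058)·131.25

8.6298 % ABV


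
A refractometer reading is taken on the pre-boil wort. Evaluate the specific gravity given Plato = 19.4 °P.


SG = 259/(259 − P)
SG = 259/(259 − 19.4)

1.0810


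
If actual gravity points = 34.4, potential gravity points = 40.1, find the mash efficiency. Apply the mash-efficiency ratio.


efficiency = actual / potential × 100
efficiency = 34.4 / 40.1 × 100

85.7855 %


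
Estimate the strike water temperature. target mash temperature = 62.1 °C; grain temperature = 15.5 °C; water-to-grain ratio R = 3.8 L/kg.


T_strike = (0.41/R)·(T_mash − T_grain) + T_mash
T_strike = (0.41/3.8)·(62.1 − 15.5) + 62.1

67.1279 °C


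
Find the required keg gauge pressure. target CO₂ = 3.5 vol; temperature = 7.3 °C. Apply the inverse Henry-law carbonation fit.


psi = vols/(0.01821 + 0.09011·e^(−0.04·T)) − 14.695
psi = 3.5/(0.01821 + 0.09011·e^(−0.04·7.3)) − 14.695

26.2400 psi


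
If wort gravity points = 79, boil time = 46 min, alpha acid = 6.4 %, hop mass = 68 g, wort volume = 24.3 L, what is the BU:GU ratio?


U = 1.65·0.000125^(GP/1000)·(1−e^(−0.04t))/4.15;  IBU = (α/100)·m·U·1000/V;  BU:GU = IBU/GP
U = 1.65·0.000125^(79/1000)·(1−e^(−0.04·46))/4.15 = 0.1644
IBU = (6.4/100)·68·0.1644·1000/24.3 = 29.4486
BU:GU = 29.4486/79

0.3728


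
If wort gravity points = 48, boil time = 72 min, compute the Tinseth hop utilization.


U = 1.65·0.000125^(GP/1000) · (1 − e^(−0.04·t))/4.15
bigness = 1.65·0.000125^(48/1000) = 1.0719
boil_factor = (1 − e^(−0.04·72))/4.15 = 0.2274
U = 1.0719 · 0.2274

0.2438


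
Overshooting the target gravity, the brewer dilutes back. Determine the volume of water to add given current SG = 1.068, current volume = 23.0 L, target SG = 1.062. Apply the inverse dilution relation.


V_water = V·((SG_curr − 1)/(SG_target − 1) − 1)
V_water = 23.0·((1.068 − 1)/(1.062 − 1) − 1)

2.2258 L


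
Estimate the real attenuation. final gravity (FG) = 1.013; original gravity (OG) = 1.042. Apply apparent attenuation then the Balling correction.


AA = (OG−FG)/(OG−1)·100;  RA = AA·0.8192
AA = (1.042 − 1.013)/(1.042 − 1)·100 = 69.0476
RA = 69.0476·0.8192

56.5638 %


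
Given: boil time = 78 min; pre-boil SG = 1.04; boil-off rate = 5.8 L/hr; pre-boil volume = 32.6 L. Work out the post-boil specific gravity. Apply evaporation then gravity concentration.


V_post = V_pre − rate·(t/60);  SG_post = 1 + (SG_pre−1)·V_pre/V_post
V_post = 32.6 − 5.8·(78/60) = 25.0600
SG_post = 1 + (1.04 − 1)·32.6/25.0600

1.0520


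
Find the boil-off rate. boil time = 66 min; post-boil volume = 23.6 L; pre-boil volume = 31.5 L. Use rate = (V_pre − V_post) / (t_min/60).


rate = (31.5 − 23.6) / (66/60)

7.1818 L/hr


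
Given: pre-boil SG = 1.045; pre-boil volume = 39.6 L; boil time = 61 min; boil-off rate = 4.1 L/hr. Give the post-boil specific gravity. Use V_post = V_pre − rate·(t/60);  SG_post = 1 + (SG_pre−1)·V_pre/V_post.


V_post = 39.6 − 4.1·(61/60) = 35.4317
SG_post = 1 + (1.045 − 1)·39.6/35.4317

1.0503


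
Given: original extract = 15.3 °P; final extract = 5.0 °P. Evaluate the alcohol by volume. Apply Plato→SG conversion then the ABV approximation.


SG = 259/(259 − P);  ABV = (OG − FG)·131.25
OG = 259/(259 − 15.3) = 1.0628
FG = 259/(259 − 5.0) = 1.0197
ABV = (1.0628 − 1.0197)·131.25

5.6565 % ABV


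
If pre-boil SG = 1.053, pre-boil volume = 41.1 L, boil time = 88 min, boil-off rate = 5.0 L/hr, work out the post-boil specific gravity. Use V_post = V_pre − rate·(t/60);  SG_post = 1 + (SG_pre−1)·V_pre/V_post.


V_post = 41.1 − 5.0·(88/60) = 33.7667
SG_post = 1 + (1.053 − 1)·41.1/33.7667

1.0645


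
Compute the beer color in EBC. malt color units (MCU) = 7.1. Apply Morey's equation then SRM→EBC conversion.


SRM = 1.4922·MCU^0.6859;  EBC = SRM·1.97
SRM = 1.4922·7.1^0.6859 = 5.7241
EBC = 5.7241·1.97

11.2764 EBC


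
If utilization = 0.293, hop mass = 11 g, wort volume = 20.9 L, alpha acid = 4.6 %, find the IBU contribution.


IBU = (α/100)·mass·U·1000 / V
IBU = (4.6/100)·11·0.293·1000 / 20.9

7.0937 IBU


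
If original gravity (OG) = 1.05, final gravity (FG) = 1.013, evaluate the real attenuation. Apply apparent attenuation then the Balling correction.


AA = (OG−FG)/(OG−1)·100;  RA = AA·0.8192
AA = (1.05 − 1.013)/(1.05 − 1)·100 = 74.0000
RA = 74.0000·0.8192

60.6208 %


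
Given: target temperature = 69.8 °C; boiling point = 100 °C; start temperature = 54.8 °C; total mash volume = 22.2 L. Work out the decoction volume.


V_dec = V_total·(T_target − T_start)/(T_boil − T_start)
V_dec = 22.2·(69.8 − 54.8)/(100 − 54.8)

7.3673 L


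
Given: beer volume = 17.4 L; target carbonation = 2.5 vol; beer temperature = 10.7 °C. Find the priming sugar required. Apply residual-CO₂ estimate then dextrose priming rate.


residual = 14.695·(0.01821 + 0.09011·e^(−0.04·T));  sugar = (target − residual)·4.0·V
residual = 14.695·(0.01821 + 0.09011·e^(−0.04·10.7)) = 1.1307
sugar = (2.5 − 1.1307)·4.0·17.4

95.3031 g


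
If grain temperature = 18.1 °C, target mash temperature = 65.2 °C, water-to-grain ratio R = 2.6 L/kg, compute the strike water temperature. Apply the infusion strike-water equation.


T_strike = (0.41/R)·(T_mash − T_grain) + T_mash
T_strike = (0.41/2.6)·(65.2 − 18.1) + 65.2

72.6273 °C


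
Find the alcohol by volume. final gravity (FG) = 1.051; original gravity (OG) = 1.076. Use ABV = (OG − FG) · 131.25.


ABV = (1.076 − 1.051) · 131.25

3.2813 % ABV


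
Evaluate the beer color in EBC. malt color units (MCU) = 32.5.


SRM = 1.4922·MCU^0.6859;  EBC = SRM·1.97
SRM = 1.4922·32.5^0.6859 = 16.2490
EBC = 16.2490·1.97

32.0106 EBC


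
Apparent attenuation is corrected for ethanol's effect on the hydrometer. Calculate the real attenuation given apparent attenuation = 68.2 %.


RA = AA · 0.8192
RA = 68.2 · 0.8192

55.8694 %


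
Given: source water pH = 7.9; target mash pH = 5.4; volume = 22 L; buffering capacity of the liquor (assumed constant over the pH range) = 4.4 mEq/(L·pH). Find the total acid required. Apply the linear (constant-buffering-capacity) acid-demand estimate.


acid = buffering capacity · (pH_source − pH_target) · V
acid = 4.4 · (7.9 − 5.4) · 22

242.0000 mEq


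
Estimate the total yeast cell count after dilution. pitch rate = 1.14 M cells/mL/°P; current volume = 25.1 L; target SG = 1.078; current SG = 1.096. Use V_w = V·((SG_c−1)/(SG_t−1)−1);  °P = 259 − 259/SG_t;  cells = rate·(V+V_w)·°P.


V_w = 25.1·((1.096−1)/(1.078−1)−1) = 5.7923
V_final = 25.1 + 5.7923 = 30.8923
°P = 259 − 259/1.078 = 18.7403
cells = 1.14·30.8923·18.7403

659.9801 billion cells


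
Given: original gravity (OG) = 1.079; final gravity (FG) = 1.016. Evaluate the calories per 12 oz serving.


ABW = (OG−FG)·131.25·0.79/FG;  °P = 259 − 259/SG (for OG→OE and FG→AE);  RE = 0.1808·OE + 0.8192·AE;  Cal = (6.9·ABW + 4·(RE−0.1))·FG·3.55
ABW = (1.079 − 1.016)·131.25·0.79/1.016 = 6.4294
OE = 259 − 259/1.079 = 18.9629 °P
AE = 259 − 259/1.016 = 4.0787 °P
RE = 0.1808·18.9629 + 0.8192·4.0787 = 6.7698 °P
Cal = (6.9·6.4294 + 4·(6.7698−0.1))·1.016·3.55

256.2356 kcal


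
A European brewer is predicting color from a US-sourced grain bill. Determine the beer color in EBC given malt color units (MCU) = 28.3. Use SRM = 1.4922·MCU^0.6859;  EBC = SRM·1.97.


SRM = 1.4922·28.3^0.6859 = 14.7777
EBC = 14.7777·1.97

29.1121 EBC


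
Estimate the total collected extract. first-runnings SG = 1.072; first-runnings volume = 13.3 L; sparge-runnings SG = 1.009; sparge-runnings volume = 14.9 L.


total = Σ (SG_i − 1)·1000·V_i
first = (1.072 − 1)·1000·13.3 = 957.6000
sparge = (1.009 − 1)·1000·14.9 = 134.1000
total = 957.6000 + 134.1000

1091.7000 gravity·L


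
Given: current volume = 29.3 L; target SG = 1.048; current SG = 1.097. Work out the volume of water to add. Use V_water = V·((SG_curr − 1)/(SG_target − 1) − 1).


V_water = 29.3·((1.097 − 1)/(1.048 − 1) − 1)

29.9104 L


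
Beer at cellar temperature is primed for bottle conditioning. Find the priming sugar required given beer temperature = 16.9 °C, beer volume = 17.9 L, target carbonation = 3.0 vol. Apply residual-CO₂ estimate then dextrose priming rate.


residual = 14.695·(0.01821 + 0.09011·e^(−0.04·T));  sugar = (target − residual)·4.0·V
residual = 14.695·(0.01821 + 0.09011·e^(−0.04·16.9)) = 0.9411
sugar = (3.0 − 0.9411)·4.0·17.9

147.4151 g


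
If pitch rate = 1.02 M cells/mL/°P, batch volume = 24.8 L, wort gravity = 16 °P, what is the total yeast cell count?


cells (billions) = rate · V_L · °P
cells = 1.02 · 24.8 · 16

404.7360 billion cells


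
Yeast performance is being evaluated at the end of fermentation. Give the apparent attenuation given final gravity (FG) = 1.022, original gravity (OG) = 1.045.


AA = (OG − FG)/(OG − 1) · 100
AA = (1.045 − 1.022)/(1.045 − 1) · 100

51.1111 %


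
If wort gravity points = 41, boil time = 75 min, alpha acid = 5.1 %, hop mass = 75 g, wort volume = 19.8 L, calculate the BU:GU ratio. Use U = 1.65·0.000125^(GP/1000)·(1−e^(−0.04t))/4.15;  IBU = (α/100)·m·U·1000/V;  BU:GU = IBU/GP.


U = 1.65·0.000125^(41/1000)·(1−e^(−0.04·75))/4.15 = 0.2614
IBU = (5.1/100)·75·0.2614·1000/19.8 = 50.4890
BU:GU = 50.4890/41

1.2314


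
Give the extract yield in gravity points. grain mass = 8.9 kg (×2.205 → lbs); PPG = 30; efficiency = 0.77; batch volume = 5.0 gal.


points = lbs × PPG × eff / vol
lbs = 8.9 × 2.205 = 19.6245
points = 19.6245 × 30 × 0.77 / 5.0

90.6652 points


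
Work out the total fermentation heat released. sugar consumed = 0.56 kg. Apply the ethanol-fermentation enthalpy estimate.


Q = m_sugar · 590 kJ/kg
Q = 0.56 · 590

330.4000 kJ


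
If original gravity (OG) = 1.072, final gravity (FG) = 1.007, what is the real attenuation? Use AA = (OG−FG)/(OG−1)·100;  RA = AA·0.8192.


AA = (1.072 − 1.007)/(1.072 − 1)·100 = 90.2778
RA = 90.2778·0.8192

73.9556 %


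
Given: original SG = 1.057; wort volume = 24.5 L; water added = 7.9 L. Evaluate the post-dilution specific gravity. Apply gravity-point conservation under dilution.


SG_new = 1 + (SG_old − 1)·V_old/(V_old + V_water)
pts = (1.057 − 1)·1000·24.5/(24.5 + 7.9) = 43.1019
SG_new = 1 + 43.1019/1000

1.0431


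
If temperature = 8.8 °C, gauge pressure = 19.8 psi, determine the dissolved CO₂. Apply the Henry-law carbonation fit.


vols = (P + 14.695)·(0.01821 + 0.09011·e^(−0.04·T))
vols = (19.8 + 14.695)·(0.01821 + 0.09011·e^(−0.04·8.8))

2.8142 volumes


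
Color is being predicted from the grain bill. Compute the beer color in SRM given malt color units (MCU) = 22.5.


SRM = 1.4922 · MCU^0.6859
SRM = 1.4922 · 22.5^0.6859

12.6267 SRM


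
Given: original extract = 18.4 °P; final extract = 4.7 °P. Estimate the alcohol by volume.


SG = 259/(259 − P);  ABV = (OG − FG)·131.25
OG = 259/(259 − 18.4) = 1.0765
FG = 259/(259 − 4.7) = 1.0185
ABV = (1.0765 − 1.0185)·131.25

7.6116 % ABV
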